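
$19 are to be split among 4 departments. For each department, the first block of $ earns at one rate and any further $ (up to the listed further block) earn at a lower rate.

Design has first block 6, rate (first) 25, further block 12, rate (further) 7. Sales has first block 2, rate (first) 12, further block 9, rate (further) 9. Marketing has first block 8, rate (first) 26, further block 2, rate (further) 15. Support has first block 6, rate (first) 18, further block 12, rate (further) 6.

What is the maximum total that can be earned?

448

Treat each block as its own option and order by rate: Marketing/first 26 > Design/first 25 > Support/first 18 > Marketing/second 15 > Sales/first 12 > Sales/second 9 > Design/second 7 > Support/second 6.
Marketing first at 26: fill all 8 ; 11 left.
Fill Design first block (6 at 25) ; 5 left.
Support first at 18: only 5 left, fill 5.
Total = 26×8 + 25×6 + 18×5 = 448.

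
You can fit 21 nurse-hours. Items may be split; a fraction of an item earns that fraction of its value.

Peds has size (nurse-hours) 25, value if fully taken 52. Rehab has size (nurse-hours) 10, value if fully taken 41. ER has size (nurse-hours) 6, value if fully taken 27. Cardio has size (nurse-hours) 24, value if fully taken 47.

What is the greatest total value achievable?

Best value per unit of size first: ER 27/6≈4.5, Rehab 41/10≈4.1, Peds 52/25≈2.08, Cardio 47/24≈1.96.
Take all of ER (6 nurse-hours, value 27) ; 15 nurse-hours left.
Rehab: take in full, 10 nurse-hours for value 41 ; 5 left.
Fill the last 5 nurse-hours with part of Peds: 5/25 of it earns 10.4.
Total value = 78.4.

78.4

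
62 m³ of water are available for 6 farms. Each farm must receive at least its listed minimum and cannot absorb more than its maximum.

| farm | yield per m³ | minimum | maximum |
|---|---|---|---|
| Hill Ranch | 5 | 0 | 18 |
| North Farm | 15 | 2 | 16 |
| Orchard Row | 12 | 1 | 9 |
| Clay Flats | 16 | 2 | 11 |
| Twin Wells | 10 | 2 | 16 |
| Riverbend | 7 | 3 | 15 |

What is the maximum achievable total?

Meeting every minimum uses 0+2+1+2+2+3 = 10 m³, leaving 52.
Highest yield per m³ first: Clay Flats 16 > North Farm 15 > Orchard Row 12 > Twin Wells 10 > Riverbend 7 > Hill Ranch 5.
Give Clay Flats 9 more to hit its cap of 11 → 43 left.
Give North Farm 14 more to hit its cap of 16 → 29 left.
Orchard Row takes 8 more to reach its cap of 9 → 21 left.
Twin Wells takes 14 more to reach its cap of 16 → 7 left.
Riverbend has room for 12 more but only 7 remain, so it gets 10.
Total = 15×16 + 12×9 + 16×11 + 10×16 + 7×10 = 754.

754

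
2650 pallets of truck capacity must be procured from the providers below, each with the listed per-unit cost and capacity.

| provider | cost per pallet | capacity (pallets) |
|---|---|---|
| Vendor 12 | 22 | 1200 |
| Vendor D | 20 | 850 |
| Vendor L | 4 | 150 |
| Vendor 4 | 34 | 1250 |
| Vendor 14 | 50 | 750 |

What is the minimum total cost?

Use providers in increasing cost order.
Vendor L (4): use full 150 — 2500 pallets to go.
Vendor D (20): use full 850 — 1650 pallets to go.
Take 1200 from Vendor 12 at 22 — need 450 more.
Vendor 4 at 34: take 450 of its 1250 — requirement met.
Vendor 14: unused.
Cost = 150×4 + 850×20 + 1200×22 + 450×34 = 59300.

59300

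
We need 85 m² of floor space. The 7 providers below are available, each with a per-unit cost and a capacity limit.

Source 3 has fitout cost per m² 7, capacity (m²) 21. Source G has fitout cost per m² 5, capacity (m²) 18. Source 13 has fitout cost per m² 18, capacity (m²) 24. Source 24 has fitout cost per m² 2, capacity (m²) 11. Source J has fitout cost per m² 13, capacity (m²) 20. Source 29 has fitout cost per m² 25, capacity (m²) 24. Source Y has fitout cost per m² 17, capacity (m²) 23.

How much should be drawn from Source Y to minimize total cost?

Fill from the cheapest provider first.
Source 24 at 2: take all 11 m² — 74 still needed.
Take 18 from Source G at 5 — need 56 more.
Source 3 at 7: take all 21 m² — 35 still needed.
Source J at 13: take all 20 m² — 15 still needed.
Source Y (17): take the remaining 15 — done.
Source 13, Source 29: unused.

15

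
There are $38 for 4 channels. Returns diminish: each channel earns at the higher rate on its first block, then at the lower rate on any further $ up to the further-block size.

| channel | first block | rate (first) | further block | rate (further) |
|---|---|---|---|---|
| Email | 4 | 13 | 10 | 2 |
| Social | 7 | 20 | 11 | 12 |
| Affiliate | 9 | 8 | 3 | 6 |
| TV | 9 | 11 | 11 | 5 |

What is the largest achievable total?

479

Treat each block as its own option and order by rate: Social/first 20 > Email/first 13 > Social/second 12 > TV/first 11 > Affiliate/first 8 > Affiliate/second 6 > TV/second 5 > Email/second 2.
Social/first (20): +7 ; 31 left.
Email/first (13): +4 ; 27 left.
Social/second (12): +11 ; 16 left.
Fill TV first block (9 at 11) ; 7 left.
Affiliate/first: +7 of 9 at 8; pool empty.
Total = 20×7 + 13×4 + 12×11 + 11×9 + 8×7 = 479.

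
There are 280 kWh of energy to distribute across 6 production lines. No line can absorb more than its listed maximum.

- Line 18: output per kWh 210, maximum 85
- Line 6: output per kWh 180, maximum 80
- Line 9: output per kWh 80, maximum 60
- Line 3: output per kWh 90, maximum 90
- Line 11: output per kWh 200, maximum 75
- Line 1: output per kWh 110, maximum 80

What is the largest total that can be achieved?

51650

Highest output per kWh first: Line 18 210 > Line 11 200 > Line 6 180 > Line 1 110 > Line 3 90 > Line 9 80.
Line 18: +85 to 85 (cap) ; 195 left.
Line 11: +75 to 75 (cap) ; 120 left.
Line 6: +80 to 80 (cap) ; 40 left.
Only 40 left; Line 1 takes them to reach 40.
Total = 210×85 + 180×80 + 200×75 + 110×40 = 51650.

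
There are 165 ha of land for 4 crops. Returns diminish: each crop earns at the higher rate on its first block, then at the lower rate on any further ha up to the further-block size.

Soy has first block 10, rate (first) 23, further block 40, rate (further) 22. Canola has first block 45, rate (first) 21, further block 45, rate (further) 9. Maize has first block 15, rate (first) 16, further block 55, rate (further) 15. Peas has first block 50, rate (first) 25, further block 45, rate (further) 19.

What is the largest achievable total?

Rank every tier by rate: Peas/first 25 > Soy/first 23 > Soy/second 22 > Canola/first 21 > Peas/second 19 > Maize/first 16 > Maize/second 15 > Canola/second 9.
Peas first at 25: fill all 50 ; 115 left.
Soy first at 23: fill all 10 ; 105 left.
Fill Soy second block (40 at 22) ; 65 left.
Canola/first (21): +45 ; 20 left.
Peas/second: +20 of 45 at 19; pool empty.
Total = 25×50 + 23×10 + 22×40 + 21×45 + 19×20 = 3685.

3685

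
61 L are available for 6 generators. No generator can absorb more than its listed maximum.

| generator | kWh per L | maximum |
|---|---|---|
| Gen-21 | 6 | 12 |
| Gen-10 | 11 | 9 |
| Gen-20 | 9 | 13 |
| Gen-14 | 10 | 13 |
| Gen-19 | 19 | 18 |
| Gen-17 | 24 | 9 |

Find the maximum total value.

Highest kWh per L first: Gen-17 24 > Gen-19 19 > Gen-10 11 > Gen-14 10 > Gen-20 9 > Gen-21 6.
Give Gen-17 9 to hit its cap of 9 ; 52 left.
Give Gen-19 18 to hit its cap of 18 ; 34 left.
Give Gen-10 9 to hit its cap of 9 ; 25 left.
Gen-14 takes 13 to reach its cap of 13 ; 12 left.
Only 12 left; Gen-20 takes them to reach 12.
Total = 11×9 + 9×12 + 10×13 + 19×18 + 24×9 = 895.

895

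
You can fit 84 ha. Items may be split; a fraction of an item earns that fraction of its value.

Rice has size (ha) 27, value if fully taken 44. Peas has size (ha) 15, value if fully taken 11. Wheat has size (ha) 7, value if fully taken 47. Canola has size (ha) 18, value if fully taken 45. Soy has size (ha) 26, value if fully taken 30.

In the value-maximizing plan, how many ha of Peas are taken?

6

Rank by value-to-size ratio: Wheat 47/7≈6.71, Canola 45/18≈2.5, Rice 44/27≈1.63, Soy 30/26≈1.15, Peas 11/15≈0.733.
All 7 ha of Wheat fit (value 47) — 77 remain.
Take all of Canola (18 ha, value 45) — 59 ha left.
Take all of Rice (27 ha, value 44) — 32 ha left.
All 26 ha of Soy fit (value 30) — 6 remain.
Only 6 ha remain; take 6/15 of Peas for value 11×6/15 = 4.4.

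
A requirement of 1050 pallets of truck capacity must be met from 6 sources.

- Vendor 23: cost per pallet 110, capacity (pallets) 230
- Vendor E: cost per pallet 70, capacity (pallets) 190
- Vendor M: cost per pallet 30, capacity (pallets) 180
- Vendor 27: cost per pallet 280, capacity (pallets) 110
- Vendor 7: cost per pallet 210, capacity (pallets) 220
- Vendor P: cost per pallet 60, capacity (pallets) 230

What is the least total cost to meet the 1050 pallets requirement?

104000

Cheapest first:
Take 180 from Vendor M at 30 → need 870 more.
Take 230 from Vendor P at 60 → need 640 more.
Vendor E at 70: take all 190 pallets → 450 still needed.
Vendor 23 (110): use full 230 → 220 pallets to go.
Take 220 from Vendor 7 at 210 → need 0 more.
Vendor 27: unused.
Cost = 180×30 + 230×60 + 190×70 + 230×110 + 220×210 = 104000.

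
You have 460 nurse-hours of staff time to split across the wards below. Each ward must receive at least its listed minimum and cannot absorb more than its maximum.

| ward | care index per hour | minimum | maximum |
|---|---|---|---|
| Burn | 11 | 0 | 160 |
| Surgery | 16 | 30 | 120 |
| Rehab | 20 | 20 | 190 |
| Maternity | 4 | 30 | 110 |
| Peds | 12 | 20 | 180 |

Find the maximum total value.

7280

Meeting every minimum uses 0+30+20+30+20 = 100 nurse-hours, leaving 360.
Rank by care index per hour: Rehab 20 > Surgery 16 > Peds 12 > Burn 11 > Maternity 4.
Give Rehab 170 more to hit its cap of 190 — 190 left.
Surgery takes 90 more to reach its cap of 120 — 100 left.
Peds has room for 160 more but only 100 remain, so it gets 120.
Total = 16×120 + 20×190 + 4×30 + 12×120 = 7280.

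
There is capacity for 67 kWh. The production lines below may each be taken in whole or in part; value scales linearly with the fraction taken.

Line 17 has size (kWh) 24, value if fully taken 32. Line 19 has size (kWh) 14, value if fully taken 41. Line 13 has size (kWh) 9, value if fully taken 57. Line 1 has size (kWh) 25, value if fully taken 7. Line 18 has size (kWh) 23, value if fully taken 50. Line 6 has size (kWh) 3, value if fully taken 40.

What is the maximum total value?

212

Best value per unit of size first: Line 6 40/3≈13.3, Line 13 57/9≈6.33, Line 19 41/14≈2.93, Line 18 50/23≈2.17, Line 17 32/24≈1.33, Line 1 7/25≈0.28.
Take all of Line 6 (3 kWh, value 40) → 64 kWh left.
Take all of Line 13 (9 kWh, value 57) → 55 kWh left.
Take all of Line 19 (14 kWh, value 41) → 41 kWh left.
Line 18: take in full, 23 kWh for value 50 → 18 left.
Only 18 kWh remain; take 18/24 of Line 17 for value 32×18/24 = 24.
Total value = 212.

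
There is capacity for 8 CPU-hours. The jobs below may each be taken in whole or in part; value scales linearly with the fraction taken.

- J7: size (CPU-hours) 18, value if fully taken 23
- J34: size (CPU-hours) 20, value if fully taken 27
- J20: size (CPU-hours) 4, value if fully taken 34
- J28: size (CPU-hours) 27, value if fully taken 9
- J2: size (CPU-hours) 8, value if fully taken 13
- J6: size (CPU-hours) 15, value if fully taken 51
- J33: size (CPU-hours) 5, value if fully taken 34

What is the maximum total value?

Rank by value-to-size ratio: J20 34/4≈8.5, J33 34/5≈6.8, J6 51/15≈3.4, J2 13/8≈1.62, J34 27/20≈1.35, J7 23/18≈1.28, J28 9/27≈0.333.
All 4 CPU-hours of J20 fit (value 34) → 4 remain.
4 CPU-hours left: a 4/5 share of J33 gives 34×4/5 = 27.2.
Total value = 61.2.

61.2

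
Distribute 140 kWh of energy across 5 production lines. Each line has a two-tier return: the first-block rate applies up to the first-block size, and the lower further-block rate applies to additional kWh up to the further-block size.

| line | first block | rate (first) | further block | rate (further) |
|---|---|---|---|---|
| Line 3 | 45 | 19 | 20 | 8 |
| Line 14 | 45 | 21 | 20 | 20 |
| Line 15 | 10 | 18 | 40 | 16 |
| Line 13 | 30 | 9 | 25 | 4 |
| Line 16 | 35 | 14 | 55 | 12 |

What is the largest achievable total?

2700

Treat each block as its own option and order by rate: Line 14/first 21 > Line 14/second 20 > Line 3/first 19 > Line 15/first 18 > Line 15/second 16 > Line 16/first 14 > Line 16/second 12 > Line 13/first 9 > Line 3/second 8 > Line 13/second 4.
Line 14/first (21): +45 ; 95 left.
Line 14 second at 20: fill all 20 ; 75 left.
Line 3/first (19): +45 ; 30 left.
Fill Line 15 first block (10 at 18) ; 20 left.
Line 15/second: +20 of 40 at 16; pool empty.
Total = 21×45 + 20×20 + 19×45 + 18×10 + 16×20 = 2700.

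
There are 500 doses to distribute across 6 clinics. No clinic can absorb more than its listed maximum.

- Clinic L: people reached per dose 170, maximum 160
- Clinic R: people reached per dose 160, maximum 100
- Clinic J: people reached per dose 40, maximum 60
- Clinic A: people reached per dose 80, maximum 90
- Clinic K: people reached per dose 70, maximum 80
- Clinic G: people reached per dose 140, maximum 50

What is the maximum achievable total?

Rank by people reached per dose: Clinic L 170 > Clinic R 160 > Clinic G 140 > Clinic A 80 > Clinic K 70 > Clinic J 40.
Give Clinic L 160 to hit its cap of 160 ; 340 left.
Clinic R: +100 to 100 (cap) ; 240 left.
Clinic G takes 50 to reach its cap of 50 ; 190 left.
Clinic A: +90 to 90 (cap) ; 100 left.
Give Clinic K 80 to hit its cap of 80 ; 20 left.
Only 20 left; Clinic J takes them to reach 20.
Total = 170×160 + 160×100 + 40×20 + 80×90 + 70×80 + 140×50 = 63800.

63800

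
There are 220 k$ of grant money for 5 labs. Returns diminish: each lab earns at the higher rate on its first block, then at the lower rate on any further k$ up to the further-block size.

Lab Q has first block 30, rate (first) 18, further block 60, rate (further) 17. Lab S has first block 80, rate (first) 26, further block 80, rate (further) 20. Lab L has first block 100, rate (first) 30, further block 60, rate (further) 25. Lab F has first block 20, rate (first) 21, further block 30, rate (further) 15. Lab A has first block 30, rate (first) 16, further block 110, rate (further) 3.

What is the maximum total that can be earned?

6080

Treat each block as its own option and order by rate: Lab L/first 30 > Lab S/first 26 > Lab L/second 25 > Lab F/first 21 > Lab S/second 20 > Lab Q/first 18 > Lab Q/second 17 > Lab A/first 16 > Lab F/second 15 > Lab A/second 3.
Lab L first at 30: fill all 100 → 120 left.
Lab S first at 26: fill all 80 → 40 left.
Lab L second at 25: only 40 left, fill 40.
Total = 30×100 + 26×80 + 25×40 = 6080.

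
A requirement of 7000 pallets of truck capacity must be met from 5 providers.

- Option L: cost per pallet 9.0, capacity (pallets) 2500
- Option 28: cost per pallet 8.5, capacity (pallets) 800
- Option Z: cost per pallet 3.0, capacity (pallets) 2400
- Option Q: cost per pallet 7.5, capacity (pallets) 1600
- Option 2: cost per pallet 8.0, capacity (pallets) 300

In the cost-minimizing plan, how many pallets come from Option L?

1900

Cheapest first:
Option Z at 3.0: take all 2400 pallets → 4600 still needed.
Option Q at 7.5: take all 1600 pallets → 3000 still needed.
Take 300 from Option 2 at 8.0 → need 2700 more.
Take 800 from Option 28 at 8.5 → need 1900 more.
Take 1900 from Option L at 9.0 to finish.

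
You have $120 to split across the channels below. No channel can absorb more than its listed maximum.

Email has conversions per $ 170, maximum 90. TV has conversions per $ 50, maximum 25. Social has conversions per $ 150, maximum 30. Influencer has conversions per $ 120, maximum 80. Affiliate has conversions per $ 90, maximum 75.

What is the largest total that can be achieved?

19800

Highest conversions per $ first: Email 170 > Social 150 > Influencer 120 > Affiliate 90 > TV 50.
Email: +90 to 90 (cap) ; 30 left.
Give Social 30 to hit its cap of 30 ; 0 left.
Total = 170×90 + 150×30 = 19800.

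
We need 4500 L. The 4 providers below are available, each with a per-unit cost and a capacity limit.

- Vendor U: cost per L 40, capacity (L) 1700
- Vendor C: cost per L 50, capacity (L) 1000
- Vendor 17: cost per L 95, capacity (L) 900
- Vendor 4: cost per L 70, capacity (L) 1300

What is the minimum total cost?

256500

Cheapest first:
Take 1700 from Vendor U at 40 — need 2800 more.
Take 1000 from Vendor C at 50 — need 1800 more.
Take 1300 from Vendor 4 at 70 — need 500 more.
Vendor 17 (95): take the remaining 500 — done.
Cost = 1700×40 + 1000×50 + 1300×70 + 500×95 = 256500.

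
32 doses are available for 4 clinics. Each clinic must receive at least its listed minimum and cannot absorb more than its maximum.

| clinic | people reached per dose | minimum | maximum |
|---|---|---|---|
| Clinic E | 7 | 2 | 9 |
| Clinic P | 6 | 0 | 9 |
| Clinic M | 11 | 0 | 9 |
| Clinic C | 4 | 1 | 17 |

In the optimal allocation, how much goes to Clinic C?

5

Meeting every minimum uses 2+0+0+1 = 3 doses, leaving 29.
Order the clinics by people reached per dose: Clinic M 11 > Clinic E 7 > Clinic P 6 > Clinic C 4.
Clinic M takes 9 more to reach its cap of 9 → 20 left.
Clinic E takes 7 more to reach its cap of 9 → 13 left.
Clinic P takes 9 more to reach its cap of 9 → 4 left.
Clinic C: +4 (room for 16) → 5. Pool exhausted.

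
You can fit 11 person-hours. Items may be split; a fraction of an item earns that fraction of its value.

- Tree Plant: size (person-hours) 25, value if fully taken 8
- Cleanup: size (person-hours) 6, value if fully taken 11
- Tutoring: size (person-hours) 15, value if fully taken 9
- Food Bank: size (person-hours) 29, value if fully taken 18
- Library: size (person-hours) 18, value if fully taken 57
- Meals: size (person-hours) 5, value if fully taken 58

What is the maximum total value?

Rank by value-to-size ratio: Meals 58/5≈11.6, Library 57/18≈3.17, Cleanup 11/6≈1.83, Food Bank 18/29≈0.621, Tutoring 9/15≈0.6, Tree Plant 8/25≈0.32.
All 5 person-hours of Meals fit (value 58) — 6 remain.
6 person-hours left: a 6/18 share of Library gives 57×6/18 = 19.
Total value = 77.

77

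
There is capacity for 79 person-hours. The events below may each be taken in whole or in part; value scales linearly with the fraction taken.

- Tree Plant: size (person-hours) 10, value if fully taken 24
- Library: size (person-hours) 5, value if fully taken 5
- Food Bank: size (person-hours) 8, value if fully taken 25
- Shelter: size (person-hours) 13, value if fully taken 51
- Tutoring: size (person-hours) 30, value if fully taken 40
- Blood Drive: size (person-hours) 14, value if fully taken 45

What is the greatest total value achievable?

Rank by value-to-size ratio: Shelter 51/13≈3.92, Blood Drive 45/14≈3.21, Food Bank 25/8≈3.12, Tree Plant 24/10≈2.4, Tutoring 40/30≈1.33, Library 5/5≈1.
Shelter: take in full, 13 person-hours for value 51 ; 66 left.
Blood Drive: take in full, 14 person-hours for value 45 ; 52 left.
All 8 person-hours of Food Bank fit (value 25) ; 44 remain.
Tree Plant: take in full, 10 person-hours for value 24 ; 34 left.
All 30 person-hours of Tutoring fit (value 40) ; 4 remain.
Fill the last 4 person-hours with part of Library: 4/5 of it earns 4.
Total value = 189.

189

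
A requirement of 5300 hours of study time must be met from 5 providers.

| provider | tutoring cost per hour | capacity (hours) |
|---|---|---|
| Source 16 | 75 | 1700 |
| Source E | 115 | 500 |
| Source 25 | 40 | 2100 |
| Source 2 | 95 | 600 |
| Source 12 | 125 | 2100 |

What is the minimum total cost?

376000

Fill from the cheapest provider first.
Take 2100 from Source 25 at 40 → need 3200 more.
Take 1700 from Source 16 at 75 → need 1500 more.
Source 2 at 95: take all 600 hours → 900 still needed.
Source E (115): use full 500 → 400 hours to go.
Take 400 from Source 12 at 125 to finish.
Cost = 2100×40 + 1700×75 + 600×95 + 500×115 + 400×125 = 376000.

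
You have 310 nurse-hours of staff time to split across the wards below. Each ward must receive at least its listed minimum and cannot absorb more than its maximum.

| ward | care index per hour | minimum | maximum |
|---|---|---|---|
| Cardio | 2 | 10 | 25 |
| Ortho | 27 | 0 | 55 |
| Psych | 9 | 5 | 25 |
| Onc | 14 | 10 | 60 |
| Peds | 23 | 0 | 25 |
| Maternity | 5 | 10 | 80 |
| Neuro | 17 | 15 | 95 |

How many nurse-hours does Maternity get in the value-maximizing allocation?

40

Meeting every minimum uses 10+0+5+10+0+10+15 = 50 nurse-hours, leaving 260.
Highest care index per hour first: Ortho 27 > Peds 23 > Neuro 17 > Onc 14 > Psych 9 > Maternity 5 > Cardio 2.
Ortho takes 55 more to reach its cap of 55 → 205 left.
Give Peds 25 more to hit its cap of 25 → 180 left.
Neuro: +80 to 95 (cap) → 100 left.
Onc takes 50 more to reach its cap of 60 → 50 left.
Give Psych 20 more to hit its cap of 25 → 30 left.
Maternity: +30 (room for 70) → 40. Pool exhausted.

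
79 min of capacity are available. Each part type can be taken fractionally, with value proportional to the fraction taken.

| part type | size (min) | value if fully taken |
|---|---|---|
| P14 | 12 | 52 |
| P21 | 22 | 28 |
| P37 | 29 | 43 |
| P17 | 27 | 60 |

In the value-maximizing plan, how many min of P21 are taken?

11

Rank by value-to-size ratio: P14 52/12≈4.33, P17 60/27≈2.22, P37 43/29≈1.48, P21 28/22≈1.27.
Take all of P14 (12 min, value 52) — 67 min left.
P17: take in full, 27 min for value 60 — 40 left.
Take all of P37 (29 min, value 43) — 11 min left.
Only 11 min remain; take 11/22 of P21 for value 28×11/22 = 14.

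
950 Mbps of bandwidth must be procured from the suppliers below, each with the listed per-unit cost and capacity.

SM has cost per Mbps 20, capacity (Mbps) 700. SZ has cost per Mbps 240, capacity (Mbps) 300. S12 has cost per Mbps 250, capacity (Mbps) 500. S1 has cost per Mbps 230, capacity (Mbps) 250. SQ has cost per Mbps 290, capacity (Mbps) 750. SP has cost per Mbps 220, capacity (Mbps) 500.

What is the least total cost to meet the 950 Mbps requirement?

Use suppliers in increasing cost order.
SM at 20: take all 700 Mbps — 250 still needed.
Take 250 from SP at 220 to finish.
S1, SZ, S12, SQ: unused.
Cost = 700×20 + 250×220 = 69000.

69000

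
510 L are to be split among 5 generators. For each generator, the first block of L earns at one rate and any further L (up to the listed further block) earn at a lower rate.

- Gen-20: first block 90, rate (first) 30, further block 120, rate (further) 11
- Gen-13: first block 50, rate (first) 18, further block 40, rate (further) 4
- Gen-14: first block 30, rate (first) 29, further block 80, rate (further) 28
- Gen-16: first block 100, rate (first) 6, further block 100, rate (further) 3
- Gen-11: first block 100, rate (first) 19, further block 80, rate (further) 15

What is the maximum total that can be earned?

10690

Treat each block as its own option and order by rate: Gen-20/tier1 30 > Gen-14/tier1 29 > Gen-14/tier2 28 > Gen-11/tier1 19 > Gen-13/tier1 18 > Gen-11/tier2 15 > Gen-20/tier2 11 > Gen-16/tier1 6 > Gen-13/tier2 4 > Gen-16/tier2 3.
Gen-20 tier1 at 30: fill all 90 ; 420 left.
Gen-14/tier1 (29): +30 ; 390 left.
Gen-14/tier2 (28): +80 ; 310 left.
Fill Gen-11 tier1 block (100 at 19) ; 210 left.
Gen-13 tier1 at 18: fill all 50 ; 160 left.
Gen-11 tier2 at 15: fill all 80 ; 80 left.
Gen-20 tier2 at 11: only 80 left, fill 80.
Total = 30×90 + 29×30 + 28×80 + 19×100 + 18×50 + 15×80 + 11×80 = 10690.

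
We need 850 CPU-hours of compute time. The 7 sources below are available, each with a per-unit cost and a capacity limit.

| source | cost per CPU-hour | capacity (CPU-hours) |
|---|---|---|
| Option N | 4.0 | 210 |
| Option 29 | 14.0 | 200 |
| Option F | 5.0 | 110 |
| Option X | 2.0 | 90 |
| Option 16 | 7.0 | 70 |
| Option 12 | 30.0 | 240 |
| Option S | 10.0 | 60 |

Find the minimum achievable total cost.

8760

Cheapest first:
Option X at 2.0: take all 90 CPU-hours → 760 still needed.
Take 210 from Option N at 4.0 → need 550 more.
Take 110 from Option F at 5.0 → need 440 more.
Option 16 (7.0): use full 70 → 370 CPU-hours to go.
Take 60 from Option S at 10.0 → need 310 more.
Option 29 at 14.0: take all 200 CPU-hours → 110 still needed.
Option 12 at 30.0: take 110 of its 240 → requirement met.
Cost = 90×2.0 + 210×4.0 + 110×5.0 + 70×7.0 + 60×10.0 + 200×14.0 + 110×30.0 = 8760.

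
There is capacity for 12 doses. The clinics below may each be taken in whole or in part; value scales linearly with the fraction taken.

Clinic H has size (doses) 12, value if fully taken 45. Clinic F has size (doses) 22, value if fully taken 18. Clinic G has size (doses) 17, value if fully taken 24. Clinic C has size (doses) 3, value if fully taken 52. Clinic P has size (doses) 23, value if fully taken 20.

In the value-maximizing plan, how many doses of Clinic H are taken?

9

Sort by value density: Clinic C 52/3≈17.3, Clinic H 45/12≈3.75, Clinic G 24/17≈1.41, Clinic P 20/23≈0.87, Clinic F 18/22≈0.818.
All 3 doses of Clinic C fit (value 52) ; 9 remain.
Only 9 doses remain; take 9/12 of Clinic H for value 45×9/12 = 33.75.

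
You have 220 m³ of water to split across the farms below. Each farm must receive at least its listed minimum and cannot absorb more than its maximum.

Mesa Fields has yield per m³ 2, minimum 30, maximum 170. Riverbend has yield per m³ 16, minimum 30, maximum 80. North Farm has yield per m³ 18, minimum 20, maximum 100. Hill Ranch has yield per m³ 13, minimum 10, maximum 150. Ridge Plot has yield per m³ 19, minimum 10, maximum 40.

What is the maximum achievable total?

Meeting every minimum uses 30+30+20+10+10 = 100 m³, leaving 120.
Order the farms by yield per m³: Ridge Plot 19 > North Farm 18 > Riverbend 16 > Hill Ranch 13 > Mesa Fields 2.
Give Ridge Plot 30 more to hit its cap of 40 ; 90 left.
North Farm takes 80 more to reach its cap of 100 ; 10 left.
Riverbend has room for 50 more but only 10 remain, so it gets 40.
Total = 2×30 + 16×40 + 18×100 + 13×10 + 19×40 = 3390.

3390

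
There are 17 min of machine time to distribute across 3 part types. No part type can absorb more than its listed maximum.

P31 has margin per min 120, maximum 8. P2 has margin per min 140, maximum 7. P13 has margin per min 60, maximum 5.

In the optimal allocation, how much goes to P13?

2

Rank by margin per min: P2 140 > P31 120 > P13 60.
P2: +7 to 7 (cap) → 10 left.
P31 takes 8 to reach its cap of 8 → 2 left.
P13 has room for 5 but only 2 remain, so it gets 2.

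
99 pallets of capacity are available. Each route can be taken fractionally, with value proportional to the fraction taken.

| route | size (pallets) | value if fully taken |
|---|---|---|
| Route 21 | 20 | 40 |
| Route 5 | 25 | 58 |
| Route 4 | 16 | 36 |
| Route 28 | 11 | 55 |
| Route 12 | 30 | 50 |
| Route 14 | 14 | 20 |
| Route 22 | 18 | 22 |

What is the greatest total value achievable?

Rank by value-to-size ratio: Route 28 55/11≈5, Route 5 58/25≈2.32, Route 4 36/16≈2.25, Route 21 40/20≈2, Route 12 50/30≈1.67, Route 14 20/14≈1.43, Route 22 22/18≈1.22.
All 11 pallets of Route 28 fit (value 55) — 88 remain.
Take all of Route 5 (25 pallets, value 58) — 63 pallets left.
All 16 pallets of Route 4 fit (value 36) — 47 remain.
All 20 pallets of Route 21 fit (value 40) — 27 remain.
27 pallets left: a 27/30 share of Route 12 gives 50×27/30 = 45.
Total value = 234.

234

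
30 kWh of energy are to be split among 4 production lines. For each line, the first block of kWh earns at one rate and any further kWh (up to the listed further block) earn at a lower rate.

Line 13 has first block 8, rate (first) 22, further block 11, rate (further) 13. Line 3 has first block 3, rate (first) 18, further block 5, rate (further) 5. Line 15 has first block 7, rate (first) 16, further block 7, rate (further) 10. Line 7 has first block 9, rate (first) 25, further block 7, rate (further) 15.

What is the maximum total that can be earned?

612

Order all 8 blocks by rate: Line 7/T1 25 > Line 13/T1 22 > Line 3/T1 18 > Line 15/T1 16 > Line 7/T2 15 > Line 13/T2 13 > Line 15/T2 10 > Line 3/T2 5.
Line 7 T1 at 25: fill all 9 → 21 left.
Line 13/T1 (22): +8 → 13 left.
Line 3/T1 (18): +3 → 10 left.
Line 15 T1 at 16: fill all 7 → 3 left.
Line 7 T2 at 15: only 3 left, fill 3.
Total = 25×9 + 22×8 + 18×3 + 16×7 + 15×3 = 612.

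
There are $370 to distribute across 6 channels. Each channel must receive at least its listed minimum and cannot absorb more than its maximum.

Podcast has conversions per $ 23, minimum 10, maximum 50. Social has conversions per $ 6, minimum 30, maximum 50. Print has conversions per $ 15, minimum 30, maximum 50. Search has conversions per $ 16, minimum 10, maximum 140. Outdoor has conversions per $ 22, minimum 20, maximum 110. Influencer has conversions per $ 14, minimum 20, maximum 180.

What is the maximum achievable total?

Meeting every minimum uses 10+30+30+10+20+20 = 120 $, leaving 250.
Rank by conversions per $: Podcast 23 > Outdoor 22 > Search 16 > Print 15 > Influencer 14 > Social 6.
Give Podcast 40 more to hit its cap of 50 ; 210 left.
Outdoor takes 90 more to reach its cap of 110 ; 120 left.
Search: +120 (room for 130) → 130. Pool exhausted.
Total = 23×50 + 6×30 + 15×30 + 16×130 + 22×110 + 14×20 = 6560.

6560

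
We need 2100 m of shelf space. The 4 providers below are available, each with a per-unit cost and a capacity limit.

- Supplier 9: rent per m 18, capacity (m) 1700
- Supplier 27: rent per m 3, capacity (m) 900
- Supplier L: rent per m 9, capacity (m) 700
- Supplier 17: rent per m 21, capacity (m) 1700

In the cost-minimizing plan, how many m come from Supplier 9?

Use providers in increasing cost order.
Take 900 from Supplier 27 at 3 — need 1200 more.
Supplier L at 9: take all 700 m — 500 still needed.
Supplier 9 (18): take the remaining 500 — done.
Supplier 17: unused.

500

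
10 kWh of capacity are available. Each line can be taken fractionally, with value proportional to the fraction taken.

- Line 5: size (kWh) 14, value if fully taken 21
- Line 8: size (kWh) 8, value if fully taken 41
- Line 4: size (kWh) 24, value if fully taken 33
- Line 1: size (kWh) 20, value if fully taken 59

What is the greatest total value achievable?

46.9

Best value per unit of size first: Line 8 41/8≈5.12, Line 1 59/20≈2.95, Line 5 21/14≈1.5, Line 4 33/24≈1.38.
All 8 kWh of Line 8 fit (value 41) → 2 remain.
2 kWh left: a 2/20 share of Line 1 gives 59×2/20 = 5.9.
Total value = 46.9.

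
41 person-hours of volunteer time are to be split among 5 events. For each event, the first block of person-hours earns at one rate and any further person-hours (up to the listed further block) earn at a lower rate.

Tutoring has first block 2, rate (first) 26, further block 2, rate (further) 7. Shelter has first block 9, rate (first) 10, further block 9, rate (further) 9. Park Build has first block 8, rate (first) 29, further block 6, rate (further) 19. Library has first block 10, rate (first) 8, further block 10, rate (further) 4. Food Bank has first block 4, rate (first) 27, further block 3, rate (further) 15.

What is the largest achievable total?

722

Rank every tier by rate: Park Build/tier1 29 > Food Bank/tier1 27 > Tutoring/tier1 26 > Park Build/tier2 19 > Food Bank/tier2 15 > Shelter/tier1 10 > Shelter/tier2 9 > Library/tier1 8 > Tutoring/tier2 7 > Library/tier2 4.
Park Build tier1 at 29: fill all 8 → 33 left.
Food Bank tier1 at 27: fill all 4 → 29 left.
Fill Tutoring tier1 block (2 at 26) → 27 left.
Park Build/tier2 (19): +6 → 21 left.
Fill Food Bank tier2 block (3 at 15) → 18 left.
Shelter/tier1 (10): +9 → 9 left.
Fill Shelter tier2 block (9 at 9) → 0 left.
Total = 29×8 + 27×4 + 26×2 + 19×6 + 15×3 + 10×9 + 9×9 = 722.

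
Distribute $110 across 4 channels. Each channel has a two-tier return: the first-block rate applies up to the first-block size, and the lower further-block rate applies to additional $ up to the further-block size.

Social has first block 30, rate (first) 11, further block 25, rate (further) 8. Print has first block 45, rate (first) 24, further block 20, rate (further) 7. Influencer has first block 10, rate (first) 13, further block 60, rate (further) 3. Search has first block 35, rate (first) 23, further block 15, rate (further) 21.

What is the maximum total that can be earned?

2385

Order all 8 blocks by rate: Print/T1 24 > Search/T1 23 > Search/T2 21 > Influencer/T1 13 > Social/T1 11 > Social/T2 8 > Print/T2 7 > Influencer/T2 3.
Fill Print T1 block (45 at 24) — 65 left.
Search/T1 (23): +35 — 30 left.
Search/T2 (21): +15 — 15 left.
Influencer T1 at 13: fill all 10 — 5 left.
Social/T1: +5 of 30 at 11; pool empty.
Total = 24×45 + 23×35 + 21×15 + 13×10 + 11×5 = 2385.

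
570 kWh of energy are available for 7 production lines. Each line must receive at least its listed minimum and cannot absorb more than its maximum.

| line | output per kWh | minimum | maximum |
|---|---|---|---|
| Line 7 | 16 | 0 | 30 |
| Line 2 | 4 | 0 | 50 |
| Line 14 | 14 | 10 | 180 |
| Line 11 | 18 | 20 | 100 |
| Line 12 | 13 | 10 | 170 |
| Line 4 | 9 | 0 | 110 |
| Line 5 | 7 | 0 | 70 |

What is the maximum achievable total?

7820

Meeting every minimum uses 0+0+10+20+10+0+0 = 40 kWh, leaving 530.
Order the production lines by output per kWh: Line 11 18 > Line 7 16 > Line 14 14 > Line 12 13 > Line 4 9 > Line 5 7 > Line 2 4.
Give Line 11 80 more to hit its cap of 100 → 450 left.
Line 7 takes 30 more to reach its cap of 30 → 420 left.
Give Line 14 170 more to hit its cap of 180 → 250 left.
Give Line 12 160 more to hit its cap of 170 → 90 left.
Only 90 left; Line 4 takes them to reach 90.
Total = 16×30 + 14×180 + 18×100 + 13×170 + 9×90 = 7820.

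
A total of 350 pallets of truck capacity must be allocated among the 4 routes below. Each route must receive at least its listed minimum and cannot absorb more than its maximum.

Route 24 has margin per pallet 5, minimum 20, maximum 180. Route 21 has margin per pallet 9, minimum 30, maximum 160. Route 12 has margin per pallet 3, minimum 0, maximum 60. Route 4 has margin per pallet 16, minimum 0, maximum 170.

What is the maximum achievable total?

4260

Meeting every minimum uses 20+30+0+0 = 50 pallets, leaving 300.
Order the routes by margin per pallet: Route 4 16 > Route 21 9 > Route 24 5 > Route 12 3.
Route 4: +170 to 170 (cap) ; 130 left.
Route 21 takes 130 more to reach its cap of 160 ; 0 left.
Total = 5×20 + 9×160 + 16×170 = 4260.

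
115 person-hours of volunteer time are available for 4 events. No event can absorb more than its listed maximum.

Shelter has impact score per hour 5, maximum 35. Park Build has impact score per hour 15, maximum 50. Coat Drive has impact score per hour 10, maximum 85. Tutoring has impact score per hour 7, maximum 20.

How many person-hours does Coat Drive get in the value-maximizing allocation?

Order the events by impact score per hour: Park Build 15 > Coat Drive 10 > Tutoring 7 > Shelter 5.
Park Build takes 50 to reach its cap of 50 → 65 left.
Coat Drive has room for 85 but only 65 remain, so it gets 65.

65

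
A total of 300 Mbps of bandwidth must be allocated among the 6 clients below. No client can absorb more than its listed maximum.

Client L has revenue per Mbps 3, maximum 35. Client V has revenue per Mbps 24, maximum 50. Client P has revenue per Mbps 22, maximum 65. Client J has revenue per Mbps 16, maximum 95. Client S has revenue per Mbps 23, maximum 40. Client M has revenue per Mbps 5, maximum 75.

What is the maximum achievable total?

5320

Rank by revenue per Mbps: Client V 24 > Client S 23 > Client P 22 > Client J 16 > Client M 5 > Client L 3.
Give Client V 50 to hit its cap of 50 → 250 left.
Client S takes 40 to reach its cap of 40 → 210 left.
Give Client P 65 to hit its cap of 65 → 145 left.
Client J: +95 to 95 (cap) → 50 left.
Only 50 left; Client M takes them to reach 50.
Total = 24×50 + 22×65 + 16×95 + 23×40 + 5×50 = 5320.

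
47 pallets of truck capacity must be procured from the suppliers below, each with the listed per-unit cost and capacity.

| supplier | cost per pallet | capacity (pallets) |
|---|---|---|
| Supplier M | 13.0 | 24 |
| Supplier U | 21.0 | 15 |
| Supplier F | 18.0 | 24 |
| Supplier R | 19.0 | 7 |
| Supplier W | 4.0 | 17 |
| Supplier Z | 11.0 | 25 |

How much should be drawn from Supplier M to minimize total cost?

Fill from the cheapest supplier first.
Supplier W (4.0): use full 17 ; 30 pallets to go.
Take 25 from Supplier Z at 11.0 ; need 5 more.
Supplier M at 13.0: take 5 of its 24 ; requirement met.
Supplier F, Supplier R, Supplier U: unused.

5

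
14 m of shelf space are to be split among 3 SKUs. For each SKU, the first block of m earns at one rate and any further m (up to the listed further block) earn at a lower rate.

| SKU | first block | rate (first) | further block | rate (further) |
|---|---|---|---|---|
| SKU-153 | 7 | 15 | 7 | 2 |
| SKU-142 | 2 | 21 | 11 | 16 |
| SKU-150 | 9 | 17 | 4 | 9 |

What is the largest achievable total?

Treat each block as its own option and order by rate: SKU-142/tier1 21 > SKU-150/tier1 17 > SKU-142/tier2 16 > SKU-153/tier1 15 > SKU-150/tier2 9 > SKU-153/tier2 2.
SKU-142 tier1 at 21: fill all 2 → 12 left.
Fill SKU-150 tier1 block (9 at 17) → 3 left.
SKU-142 tier2 at 16: only 3 left, fill 3.
Total = 21×2 + 17×9 + 16×3 = 243.

243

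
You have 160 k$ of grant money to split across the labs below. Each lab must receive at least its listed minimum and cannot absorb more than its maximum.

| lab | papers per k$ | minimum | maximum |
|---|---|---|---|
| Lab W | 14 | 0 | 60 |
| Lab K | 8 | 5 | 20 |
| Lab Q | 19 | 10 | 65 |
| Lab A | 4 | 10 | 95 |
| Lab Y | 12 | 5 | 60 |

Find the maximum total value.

2395

Meeting every minimum uses 0+5+10+10+5 = 30 k$, leaving 130.
Highest papers per k$ first: Lab Q 19 > Lab W 14 > Lab Y 12 > Lab K 8 > Lab A 4.
Lab Q: +55 to 65 (cap) — 75 left.
Lab W takes 60 more to reach its cap of 60 — 15 left.
Lab Y has room for 55 more but only 15 remain, so it gets 20.
Total = 14×60 + 8×5 + 19×65 + 4×10 + 12×20 = 2395.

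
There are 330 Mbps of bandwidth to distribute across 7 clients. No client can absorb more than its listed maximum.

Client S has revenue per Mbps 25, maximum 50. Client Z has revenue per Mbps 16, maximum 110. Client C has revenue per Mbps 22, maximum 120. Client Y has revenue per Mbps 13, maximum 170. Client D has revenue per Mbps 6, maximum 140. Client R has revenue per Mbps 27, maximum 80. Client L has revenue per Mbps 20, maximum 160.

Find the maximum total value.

7650

Order the clients by revenue per Mbps: Client R 27 > Client S 25 > Client C 22 > Client L 20 > Client Z 16 > Client Y 13 > Client D 6.
Client R takes 80 to reach its cap of 80 → 250 left.
Client S takes 50 to reach its cap of 50 → 200 left.
Give Client C 120 to hit its cap of 120 → 80 left.
Client L has room for 160 but only 80 remain, so it gets 80.
Total = 25×50 + 22×120 + 27×80 + 20×80 = 7650.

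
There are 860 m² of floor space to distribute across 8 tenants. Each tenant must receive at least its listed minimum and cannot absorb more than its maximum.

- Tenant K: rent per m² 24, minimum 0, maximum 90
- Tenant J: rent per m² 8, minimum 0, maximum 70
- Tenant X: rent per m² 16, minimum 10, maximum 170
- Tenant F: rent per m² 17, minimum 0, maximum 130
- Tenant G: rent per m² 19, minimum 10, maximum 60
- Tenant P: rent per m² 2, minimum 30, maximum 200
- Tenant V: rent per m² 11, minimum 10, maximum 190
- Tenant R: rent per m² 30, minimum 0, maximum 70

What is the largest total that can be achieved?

13140

Meeting every minimum uses 0+0+10+0+10+30+10+0 = 60 m², leaving 800.
Highest rent per m² first: Tenant R 30 > Tenant K 24 > Tenant G 19 > Tenant F 17 > Tenant X 16 > Tenant V 11 > Tenant J 8 > Tenant P 2.
Tenant R takes 70 more to reach its cap of 70 — 730 left.
Tenant K takes 90 more to reach its cap of 90 — 640 left.
Give Tenant G 50 more to hit its cap of 60 — 590 left.
Tenant F takes 130 more to reach its cap of 130 — 460 left.
Tenant X: +160 to 170 (cap) — 300 left.
Give Tenant V 180 more to hit its cap of 190 — 120 left.
Tenant J takes 70 more to reach its cap of 70 — 50 left.
Only 50 left; Tenant P takes them to reach 80.
Total = 24×90 + 8×70 + 16×170 + 17×130 + 19×60 + 2×80 + 11×190 + 30×70 = 13140.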